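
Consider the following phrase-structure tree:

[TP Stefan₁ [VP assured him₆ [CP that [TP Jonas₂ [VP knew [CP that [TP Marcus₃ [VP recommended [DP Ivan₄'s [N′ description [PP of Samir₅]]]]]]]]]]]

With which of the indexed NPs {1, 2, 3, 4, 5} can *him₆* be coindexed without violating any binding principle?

*him* is a pronoun, so Principle B applies: it must be free in its binding domain.
Binding domain of *him₆*: the matrix TP, whose subject is Stefan₁.
*Stefan₁* c-commands the pronoun within its binding domain → coindexation would violate Principle B.
*Jonas₂*: the pronoun c-commands this R-expression → coindexation would violate Principle C on *Jonas₂*.
*Marcus₃*: the pronoun c-commands this R-expression → coindexation would violate Principle C on *Marcus₃*.
*Ivan₄*: the pronoun c-commands this R-expression → coindexation would violate Principle C on *Ivan₄*.
*Samir₅*: the pronoun c-commands this R-expression → coindexation would violate Principle C on *Samir₅*.

none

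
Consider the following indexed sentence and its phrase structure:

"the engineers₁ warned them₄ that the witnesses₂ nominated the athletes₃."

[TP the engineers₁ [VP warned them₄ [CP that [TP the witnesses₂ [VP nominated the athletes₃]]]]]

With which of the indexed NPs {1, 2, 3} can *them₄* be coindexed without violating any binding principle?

none

*them* is a pronoun, so Principle B applies: it must be free in its binding domain.
Binding domain of *them₄*: the matrix TP, whose subject is the engineers₁.
*the engineers₁* c-commands the pronoun within its binding domain → coindexation would violate Principle B.
*the witnesses₂*: the pronoun c-commands this R-expression → coindexation would violate Principle C on *the witnesses₂*.
*the athletes₃*: the pronoun c-commands this R-expression → coindexation would violate Principle C on *the athletes₃*.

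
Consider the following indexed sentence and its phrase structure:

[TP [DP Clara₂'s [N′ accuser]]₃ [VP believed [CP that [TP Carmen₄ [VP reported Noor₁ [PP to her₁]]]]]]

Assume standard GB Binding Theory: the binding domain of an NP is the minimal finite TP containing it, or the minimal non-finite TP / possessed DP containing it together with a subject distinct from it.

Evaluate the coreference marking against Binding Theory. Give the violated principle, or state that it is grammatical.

The two coindexed NPs are *Noor₁* and *her₁*.
*her₁* is a pronoun. Its binding domain is the embedded TP, whose subject is Carmen₄.
*Noor₁* c-commands it within that domain and carries the same index.
The pronoun is locally bound → Principle B violation.

Principle B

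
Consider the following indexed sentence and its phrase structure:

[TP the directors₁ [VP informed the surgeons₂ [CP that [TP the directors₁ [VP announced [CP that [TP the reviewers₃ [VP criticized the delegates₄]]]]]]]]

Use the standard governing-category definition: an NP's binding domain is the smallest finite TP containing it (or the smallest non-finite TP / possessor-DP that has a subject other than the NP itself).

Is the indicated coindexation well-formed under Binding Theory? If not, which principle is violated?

The two coindexed NPs are *the directors₁* (the higher occurrence) and *the directors₁* (the lower occurrence).
*the directors₁* (the lower occurrence) is an R-expression. Principle C requires it to be free everywhere.
*the directors₁* (the higher occurrence) c-commands it and carries the same index.
The R-expression is bound → Principle C violation.

Principle C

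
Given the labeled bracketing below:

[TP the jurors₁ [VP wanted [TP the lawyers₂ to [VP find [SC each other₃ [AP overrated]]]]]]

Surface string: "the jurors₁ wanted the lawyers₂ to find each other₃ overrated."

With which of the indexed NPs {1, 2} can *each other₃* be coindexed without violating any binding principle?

{2}

*each other* is an anaphor, so Principle A applies: it must be bound in its binding domain.
Binding domain of *each other₃*: the embedded TP, whose subject is the lawyers₂.
*the jurors₁* c-commands the anaphor but is outside its binding domain → cannot satisfy Principle A.
*the lawyers₂* c-commands the anaphor within its binding domain → licit binder.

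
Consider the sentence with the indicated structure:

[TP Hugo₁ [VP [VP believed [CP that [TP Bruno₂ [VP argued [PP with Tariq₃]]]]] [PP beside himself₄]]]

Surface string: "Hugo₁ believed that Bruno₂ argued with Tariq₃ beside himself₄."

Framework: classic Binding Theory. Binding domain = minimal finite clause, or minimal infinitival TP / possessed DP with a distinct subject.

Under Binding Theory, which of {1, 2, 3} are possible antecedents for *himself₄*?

{1}

*himself* is an anaphor, so Principle A applies: it must be bound in its binding domain.
Binding domain of *himself₄*: the matrix TP, whose subject is Hugo₁.
*Hugo₁* c-commands the anaphor within its binding domain → licit binder.
*Bruno₂* does not c-command the anaphor → cannot bind it.
*Tariq₃* does not c-command the anaphor → cannot bind it.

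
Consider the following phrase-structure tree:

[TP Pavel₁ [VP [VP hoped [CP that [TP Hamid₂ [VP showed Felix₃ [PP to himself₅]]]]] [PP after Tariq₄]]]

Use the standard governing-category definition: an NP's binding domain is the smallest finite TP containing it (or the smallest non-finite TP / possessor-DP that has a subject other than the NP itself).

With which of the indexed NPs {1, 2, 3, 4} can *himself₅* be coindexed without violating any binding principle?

*himself* is an anaphor, so Principle A applies: it must be bound in its binding domain.
Binding domain of *himself₅*: the embedded TP, whose subject is Hamid₂.
*Pavel₁* c-commands the anaphor but is outside its binding domain → cannot satisfy Principle A.
*Hamid₂* c-commands the anaphor within its binding domain → licit binder.
*Felix₃* c-commands the anaphor within its binding domain → licit binder.
*Tariq₄* does not c-command the anaphor → cannot bind it.

{2, 3}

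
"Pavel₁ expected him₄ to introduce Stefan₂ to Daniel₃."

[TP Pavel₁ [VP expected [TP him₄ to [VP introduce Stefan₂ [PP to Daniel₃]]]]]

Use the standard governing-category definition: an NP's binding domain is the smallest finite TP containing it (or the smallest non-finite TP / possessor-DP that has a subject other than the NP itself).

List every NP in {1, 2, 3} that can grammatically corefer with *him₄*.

*him* is a pronoun, so Principle B applies: it must be free in its binding domain.
Binding domain of *him₄*: the matrix TP, whose subject is Pavel₁.
*Pavel₁* c-commands the pronoun within its binding domain → coindexation would violate Principle B.
*Stefan₂*: the pronoun c-commands this R-expression → coindexation would violate Principle C on *Stefan₂*.
*Daniel₃*: the pronoun c-commands this R-expression → coindexation would violate Principle C on *Daniel₃*.

none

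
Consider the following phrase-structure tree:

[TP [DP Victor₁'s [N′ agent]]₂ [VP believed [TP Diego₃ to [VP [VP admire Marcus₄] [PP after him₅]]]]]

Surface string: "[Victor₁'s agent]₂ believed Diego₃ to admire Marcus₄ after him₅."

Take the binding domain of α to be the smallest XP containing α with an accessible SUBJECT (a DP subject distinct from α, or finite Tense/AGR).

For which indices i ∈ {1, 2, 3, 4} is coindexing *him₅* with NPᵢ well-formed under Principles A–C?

*him* is a pronoun, so Principle B applies: it must be free in its binding domain.
Binding domain of *him₅*: the embedded TP, whose subject is Diego₃.
*Victor₁* and the pronoun do not c-command one another → neither Principle B nor Principle C is at stake; coindexation permitted.
*[Victor₁'s agent]₂* c-commands the pronoun but from outside its binding domain, and is not c-commanded by it → coindexation permitted.
*Diego₃* c-commands the pronoun within its binding domain → coindexation would violate Principle B.
*Marcus₄* and the pronoun do not c-command one another → neither Principle B nor Principle C is at stake; coindexation permitted.

{1, 2, 4}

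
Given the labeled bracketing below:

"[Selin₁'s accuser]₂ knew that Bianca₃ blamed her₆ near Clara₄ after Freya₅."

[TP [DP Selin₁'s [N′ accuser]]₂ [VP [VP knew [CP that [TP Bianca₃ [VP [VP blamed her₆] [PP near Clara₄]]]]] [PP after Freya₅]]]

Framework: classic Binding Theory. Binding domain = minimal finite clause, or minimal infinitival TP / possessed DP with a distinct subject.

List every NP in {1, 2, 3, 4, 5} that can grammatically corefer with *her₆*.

{1, 2, 4, 5}

*her* is a pronoun, so Principle B applies: it must be free in its binding domain.
Binding domain of *her₆*: the embedded TP, whose subject is Bianca₃.
*Selin₁* and the pronoun do not c-command one another → neither Principle B nor Principle C is at stake; coindexation permitted.
*[Selin₁'s accuser]₂* c-commands the pronoun but from outside its binding domain, and is not c-commanded by it → coindexation permitted.
*Bianca₃* c-commands the pronoun within its binding domain → coindexation would violate Principle B.
*Clara₄* and the pronoun do not c-command one another → neither Principle B nor Principle C is at stake; coindexation permitted.
*Freya₅* and the pronoun do not c-command one another → neither Principle B nor Principle C is at stake; coindexation permitted.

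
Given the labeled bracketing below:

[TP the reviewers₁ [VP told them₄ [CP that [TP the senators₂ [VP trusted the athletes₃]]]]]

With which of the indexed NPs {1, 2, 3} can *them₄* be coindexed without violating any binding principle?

*them* is a pronoun, so Principle B applies: it must be free in its binding domain.
Binding domain of *them₄*: the matrix TP, whose subject is the reviewers₁.
*the reviewers₁* c-commands the pronoun within its binding domain → coindexation would violate Principle B.
*the senators₂*: the pronoun c-commands this R-expression → coindexation would violate Principle C on *the senators₂*.
*the athletes₃*: the pronoun c-commands this R-expression → coindexation would violate Principle C on *the athletes₃*.

none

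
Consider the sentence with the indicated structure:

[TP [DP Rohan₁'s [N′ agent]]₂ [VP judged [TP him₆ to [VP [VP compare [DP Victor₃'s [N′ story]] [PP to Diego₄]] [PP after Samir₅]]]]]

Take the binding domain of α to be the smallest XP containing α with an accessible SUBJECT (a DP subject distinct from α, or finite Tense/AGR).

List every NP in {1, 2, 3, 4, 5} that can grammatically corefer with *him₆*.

*him* is a pronoun, so Principle B applies: it must be free in its binding domain.
Binding domain of *him₆*: the matrix TP, whose subject is [Rohan₁'s agent]₂.
*Rohan₁* and the pronoun do not c-command one another → neither Principle B nor Principle C is at stake; coindexation permitted.
*[Rohan₁'s agent]₂* c-commands the pronoun within its binding domain → coindexation would violate Principle B.
*Victor₃*: the pronoun c-commands this R-expression → coindexation would violate Principle C on *Victor₃*.
*Diego₄*: the pronoun c-commands this R-expression → coindexation would violate Principle C on *Diego₄*.
*Samir₅*: the pronoun c-commands this R-expression → coindexation would violate Principle C on *Samir₅*.

{1}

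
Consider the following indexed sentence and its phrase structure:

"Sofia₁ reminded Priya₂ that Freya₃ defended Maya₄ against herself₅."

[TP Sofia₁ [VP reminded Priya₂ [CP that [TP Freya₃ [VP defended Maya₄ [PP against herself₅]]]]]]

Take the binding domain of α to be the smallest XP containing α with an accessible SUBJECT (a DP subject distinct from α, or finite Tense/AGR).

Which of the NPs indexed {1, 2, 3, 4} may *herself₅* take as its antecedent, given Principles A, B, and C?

*herself* is an anaphor, so Principle A applies: it must be bound in its binding domain.
Binding domain of *herself₅*: the embedded TP, whose subject is Freya₃.
*Sofia₁* c-commands the anaphor but is outside its binding domain → cannot satisfy Principle A.
*Priya₂* c-commands the anaphor but is outside its binding domain → cannot satisfy Principle A.
*Freya₃* c-commands the anaphor within its binding domain → licit binder.
*Maya₄* c-commands the anaphor within its binding domain → licit binder.

{3, 4}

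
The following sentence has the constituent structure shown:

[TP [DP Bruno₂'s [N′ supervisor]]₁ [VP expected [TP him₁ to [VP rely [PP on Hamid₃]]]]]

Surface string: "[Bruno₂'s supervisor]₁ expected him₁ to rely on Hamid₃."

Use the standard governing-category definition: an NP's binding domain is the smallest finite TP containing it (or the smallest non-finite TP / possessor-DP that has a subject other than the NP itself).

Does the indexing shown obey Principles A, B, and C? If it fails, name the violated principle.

Principle B

The two coindexed NPs are *[Bruno₂'s supervisor]₁* and *him₁*.
*him₁* is a pronoun. Its binding domain is the matrix TP, whose subject is [Bruno₂'s supervisor]₁.
*[Bruno₂'s supervisor]₁* c-commands it within that domain and carries the same index.
The pronoun is locally bound → Principle B violation.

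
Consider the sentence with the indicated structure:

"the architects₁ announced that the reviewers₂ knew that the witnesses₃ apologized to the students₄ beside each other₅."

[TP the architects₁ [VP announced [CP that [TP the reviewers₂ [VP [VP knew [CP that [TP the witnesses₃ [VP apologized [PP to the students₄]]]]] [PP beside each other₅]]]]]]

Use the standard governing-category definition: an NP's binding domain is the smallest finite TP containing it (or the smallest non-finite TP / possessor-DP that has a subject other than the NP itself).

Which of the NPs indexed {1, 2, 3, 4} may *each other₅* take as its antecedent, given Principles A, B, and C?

{2}

*each other* is an anaphor, so Principle A applies: it must be bound in its binding domain.
Binding domain of *each other₅*: the embedded TP, whose subject is the reviewers₂.
*the architects₁* c-commands the anaphor but is outside its binding domain → cannot satisfy Principle A.
*the reviewers₂* c-commands the anaphor within its binding domain → licit binder.
*the witnesses₃* does not c-command the anaphor → cannot bind it.
*the students₄* does not c-command the anaphor → cannot bind it.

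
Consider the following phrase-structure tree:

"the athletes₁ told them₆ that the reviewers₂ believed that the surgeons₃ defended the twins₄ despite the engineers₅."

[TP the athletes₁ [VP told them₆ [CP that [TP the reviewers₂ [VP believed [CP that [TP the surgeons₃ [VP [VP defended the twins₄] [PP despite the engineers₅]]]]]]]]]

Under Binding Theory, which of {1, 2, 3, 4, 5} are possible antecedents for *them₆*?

none

*them* is a pronoun, so Principle B applies: it must be free in its binding domain.
Binding domain of *them₆*: the matrix TP, whose subject is the athletes₁.
*the athletes₁* c-commands the pronoun within its binding domain → coindexation would violate Principle B.
*the reviewers₂*: the pronoun c-commands this R-expression → coindexation would violate Principle C on *the reviewers₂*.
*the surgeons₃*: the pronoun c-commands this R-expression → coindexation would violate Principle C on *the surgeons₃*.
*the twins₄*: the pronoun c-commands this R-expression → coindexation would violate Principle C on *the twins₄*.
*the engineers₅*: the pronoun c-commands this R-expression → coindexation would violate Principle C on *the engineers₅*.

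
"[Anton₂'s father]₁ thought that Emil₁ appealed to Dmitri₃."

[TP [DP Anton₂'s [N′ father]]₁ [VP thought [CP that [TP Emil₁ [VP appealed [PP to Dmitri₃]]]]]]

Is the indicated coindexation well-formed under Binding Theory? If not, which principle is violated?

Principle C

The two coindexed NPs are *[Anton₂'s father]₁* and *Emil₁*.
*Emil₁* is an R-expression. Principle C requires it to be free everywhere.
*[Anton₂'s father]₁* c-commands it and carries the same index.
The R-expression is bound → Principle C violation.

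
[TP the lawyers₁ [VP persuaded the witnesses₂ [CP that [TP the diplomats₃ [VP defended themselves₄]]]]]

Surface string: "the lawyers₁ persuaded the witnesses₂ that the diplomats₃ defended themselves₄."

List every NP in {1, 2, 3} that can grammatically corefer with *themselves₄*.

*themselves* is an anaphor, so Principle A applies: it must be bound in its binding domain.
Binding domain of *themselves₄*: the embedded TP, whose subject is the diplomats₃.
*the lawyers₁* c-commands the anaphor but is outside its binding domain → cannot satisfy Principle A.
*the witnesses₂* c-commands the anaphor but is outside its binding domain → cannot satisfy Principle A.
*the diplomats₃* c-commands the anaphor within its binding domain → licit binder.

{3}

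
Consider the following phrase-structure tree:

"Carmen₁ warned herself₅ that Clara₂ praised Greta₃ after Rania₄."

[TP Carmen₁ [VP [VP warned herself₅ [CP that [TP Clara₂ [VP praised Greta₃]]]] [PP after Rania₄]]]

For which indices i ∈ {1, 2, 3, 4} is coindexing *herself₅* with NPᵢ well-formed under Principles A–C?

{1}

*herself* is an anaphor, so Principle A applies: it must be bound in its binding domain.
Binding domain of *herself₅*: the matrix TP, whose subject is Carmen₁.
*Carmen₁* c-commands the anaphor within its binding domain → licit binder.
*Clara₂* does not c-command the anaphor → cannot bind it.
*Greta₃* does not c-command the anaphor → cannot bind it.
*Rania₄* does not c-command the anaphor → cannot bind it.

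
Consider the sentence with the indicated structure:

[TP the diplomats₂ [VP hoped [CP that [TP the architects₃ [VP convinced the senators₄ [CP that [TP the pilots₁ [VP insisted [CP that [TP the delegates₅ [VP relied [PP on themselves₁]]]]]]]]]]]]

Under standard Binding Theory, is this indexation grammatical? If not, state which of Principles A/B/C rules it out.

The two coindexed NPs are *the pilots₁* and *themselves₁*.
*themselves₁* is an anaphor. Principle A requires it to be bound within its binding domain — the embedded TP, whose subject is the delegates₅.
Within that domain it is c-commanded by *the delegates₅*, which does not share its index.
*the pilots₁* does c-command the anaphor, but from outside its binding domain.
The anaphor is unbound in its domain → Principle A violation.

Principle A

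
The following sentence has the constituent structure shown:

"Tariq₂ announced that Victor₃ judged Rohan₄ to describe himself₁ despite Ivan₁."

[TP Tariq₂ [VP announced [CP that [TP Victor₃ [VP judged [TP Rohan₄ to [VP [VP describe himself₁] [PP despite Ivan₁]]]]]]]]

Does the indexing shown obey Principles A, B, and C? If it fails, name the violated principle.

Principle A

The two coindexed NPs are *Ivan₁* and *himself₁*.
*himself₁* is an anaphor. Principle A requires it to be bound within its binding domain — the embedded TP, whose subject is Rohan₄.
Within that domain it is c-commanded by *Rohan₄*, which does not share its index.
*Ivan₁* does not c-command the anaphor at all.
The anaphor is unbound in its domain → Principle A violation.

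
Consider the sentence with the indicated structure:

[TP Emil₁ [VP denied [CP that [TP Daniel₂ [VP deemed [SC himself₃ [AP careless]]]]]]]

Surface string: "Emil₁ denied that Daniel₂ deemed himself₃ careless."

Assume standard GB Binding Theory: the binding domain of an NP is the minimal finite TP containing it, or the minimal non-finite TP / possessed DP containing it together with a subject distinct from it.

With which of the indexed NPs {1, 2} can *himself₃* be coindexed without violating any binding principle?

{2}

*himself* is an anaphor, so Principle A applies: it must be bound in its binding domain.
Binding domain of *himself₃*: the embedded TP, whose subject is Daniel₂.
*Emil₁* c-commands the anaphor but is outside its binding domain → cannot satisfy Principle A.
*Daniel₂* c-commands the anaphor within its binding domain → licit binder.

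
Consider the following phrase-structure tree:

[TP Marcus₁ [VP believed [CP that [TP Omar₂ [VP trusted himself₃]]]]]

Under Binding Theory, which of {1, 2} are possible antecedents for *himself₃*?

{2}

*himself* is an anaphor, so Principle A applies: it must be bound in its binding domain.
Binding domain of *himself₃*: the embedded TP, whose subject is Omar₂.
*Marcus₁* c-commands the anaphor but is outside its binding domain → cannot satisfy Principle A.
*Omar₂* c-commands the anaphor within its binding domain → licit binder.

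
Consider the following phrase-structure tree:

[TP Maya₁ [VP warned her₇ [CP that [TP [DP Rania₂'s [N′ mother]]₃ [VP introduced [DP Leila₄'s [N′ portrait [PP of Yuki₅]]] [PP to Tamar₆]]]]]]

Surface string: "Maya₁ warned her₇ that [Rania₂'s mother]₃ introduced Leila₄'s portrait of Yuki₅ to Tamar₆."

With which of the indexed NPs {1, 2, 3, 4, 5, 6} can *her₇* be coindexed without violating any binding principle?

*her* is a pronoun, so Principle B applies: it must be free in its binding domain.
Binding domain of *her₇*: the matrix TP, whose subject is Maya₁.
*Maya₁* c-commands the pronoun within its binding domain → coindexation would violate Principle B.
*Rania₂*: the pronoun c-commands this R-expression → coindexation would violate Principle C on *Rania₂*.
*[Rania₂'s mother]₃*: the pronoun c-commands this R-expression → coindexation would violate Principle C on *[Rania₂'s mother]₃*.
*Leila₄*: the pronoun c-commands this R-expression → coindexation would violate Principle C on *Leila₄*.
*Yuki₅*: the pronoun c-commands this R-expression → coindexation would violate Principle C on *Yuki₅*.
*Tamar₆*: the pronoun c-commands this R-expression → coindexation would violate Principle C on *Tamar₆*.

none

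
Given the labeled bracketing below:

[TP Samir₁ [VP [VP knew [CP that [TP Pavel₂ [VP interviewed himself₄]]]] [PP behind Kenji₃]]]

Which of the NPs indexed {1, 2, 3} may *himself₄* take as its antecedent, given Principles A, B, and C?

*himself* is an anaphor, so Principle A applies: it must be bound in its binding domain.
Binding domain of *himself₄*: the embedded TP, whose subject is Pavel₂.
*Samir₁* c-commands the anaphor but is outside its binding domain → cannot satisfy Principle A.
*Pavel₂* c-commands the anaphor within its binding domain → licit binder.
*Kenji₃* does not c-command the anaphor → cannot bind it.

{2}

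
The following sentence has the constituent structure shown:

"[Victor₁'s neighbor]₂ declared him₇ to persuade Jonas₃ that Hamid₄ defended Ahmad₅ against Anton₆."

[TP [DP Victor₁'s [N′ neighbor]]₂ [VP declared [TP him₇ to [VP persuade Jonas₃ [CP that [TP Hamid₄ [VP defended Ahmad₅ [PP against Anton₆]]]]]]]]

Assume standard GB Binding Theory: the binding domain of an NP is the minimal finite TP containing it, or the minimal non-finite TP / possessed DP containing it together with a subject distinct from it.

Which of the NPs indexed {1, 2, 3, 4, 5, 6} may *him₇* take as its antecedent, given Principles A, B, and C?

{1}

*him* is a pronoun, so Principle B applies: it must be free in its binding domain.
Binding domain of *him₇*: the matrix TP, whose subject is [Victor₁'s neighbor]₂.
*Victor₁* and the pronoun do not c-command one another → neither Principle B nor Principle C is at stake; coindexation permitted.
*[Victor₁'s neighbor]₂* c-commands the pronoun within its binding domain → coindexation would violate Principle B.
*Jonas₃*: the pronoun c-commands this R-expression → coindexation would violate Principle C on *Jonas₃*.
*Hamid₄*: the pronoun c-commands this R-expression → coindexation would violate Principle C on *Hamid₄*.
*Ahmad₅*: the pronoun c-commands this R-expression → coindexation would violate Principle C on *Ahmad₅*.
*Anton₆*: the pronoun c-commands this R-expression → coindexation would violate Principle C on *Anton₆*.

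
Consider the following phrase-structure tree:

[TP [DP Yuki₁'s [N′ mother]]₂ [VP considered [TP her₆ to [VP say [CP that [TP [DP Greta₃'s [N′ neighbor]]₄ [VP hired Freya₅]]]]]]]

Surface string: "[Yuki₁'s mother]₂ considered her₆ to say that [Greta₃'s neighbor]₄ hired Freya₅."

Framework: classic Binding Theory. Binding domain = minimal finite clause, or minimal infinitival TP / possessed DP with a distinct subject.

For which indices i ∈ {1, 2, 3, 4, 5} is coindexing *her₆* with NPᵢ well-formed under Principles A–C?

*her* is a pronoun, so Principle B applies: it must be free in its binding domain.
Binding domain of *her₆*: the matrix TP, whose subject is [Yuki₁'s mother]₂.
*Yuki₁* and the pronoun do not c-command one another → neither Principle B nor Principle C is at stake; coindexation permitted.
*[Yuki₁'s mother]₂* c-commands the pronoun within its binding domain → coindexation would violate Principle B.
*Greta₃*: the pronoun c-commands this R-expression → coindexation would violate Principle C on *Greta₃*.
*[Greta₃'s neighbor]₄*: the pronoun c-commands this R-expression → coindexation would violate Principle C on *[Greta₃'s neighbor]₄*.
*Freya₅*: the pronoun c-commands this R-expression → coindexation would violate Principle C on *Freya₅*.

{1}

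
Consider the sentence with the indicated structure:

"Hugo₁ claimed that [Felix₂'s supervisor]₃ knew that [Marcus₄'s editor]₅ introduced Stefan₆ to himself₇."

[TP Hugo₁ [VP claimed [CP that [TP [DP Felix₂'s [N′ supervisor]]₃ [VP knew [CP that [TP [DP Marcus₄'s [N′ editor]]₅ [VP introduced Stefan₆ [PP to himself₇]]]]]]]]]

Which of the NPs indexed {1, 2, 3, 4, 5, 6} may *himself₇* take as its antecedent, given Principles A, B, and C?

*himself* is an anaphor, so Principle A applies: it must be bound in its binding domain.
Binding domain of *himself₇*: the embedded TP, whose subject is [Marcus₄'s editor]₅.
*Hugo₁* c-commands the anaphor but is outside its binding domain → cannot satisfy Principle A.
*Felix₂* does not c-command the anaphor → cannot bind it.
*[Felix₂'s supervisor]₃* c-commands the anaphor but is outside its binding domain → cannot satisfy Principle A.
*Marcus₄* does not c-command the anaphor → cannot bind it.
*[Marcus₄'s editor]₅* c-commands the anaphor within its binding domain → licit binder.
*Stefan₆* c-commands the anaphor within its binding domain → licit binder.

{5, 6}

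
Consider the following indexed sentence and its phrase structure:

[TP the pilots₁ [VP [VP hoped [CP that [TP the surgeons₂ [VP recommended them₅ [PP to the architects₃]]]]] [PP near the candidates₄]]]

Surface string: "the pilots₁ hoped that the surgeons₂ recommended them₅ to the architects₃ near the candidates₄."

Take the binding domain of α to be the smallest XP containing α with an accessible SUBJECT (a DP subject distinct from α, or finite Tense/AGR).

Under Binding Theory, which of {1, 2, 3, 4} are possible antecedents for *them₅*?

*them* is a pronoun, so Principle B applies: it must be free in its binding domain.
Binding domain of *them₅*: the embedded TP, whose subject is the surgeons₂.
*the pilots₁* c-commands the pronoun but from outside its binding domain, and is not c-commanded by it → coindexation permitted.
*the surgeons₂* c-commands the pronoun within its binding domain → coindexation would violate Principle B.
*the architects₃*: the pronoun c-commands this R-expression → coindexation would violate Principle C on *the architects₃*.
*the candidates₄* and the pronoun do not c-command one another → neither Principle B nor Principle C is at stake; coindexation permitted.

{1, 4}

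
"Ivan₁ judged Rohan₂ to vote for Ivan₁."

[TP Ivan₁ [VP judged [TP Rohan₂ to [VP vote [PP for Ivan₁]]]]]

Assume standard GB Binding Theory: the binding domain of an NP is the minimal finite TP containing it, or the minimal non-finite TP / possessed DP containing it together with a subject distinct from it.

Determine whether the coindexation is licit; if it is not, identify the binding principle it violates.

The two coindexed NPs are *Ivan₁* (the lower occurrence) and *Ivan₁* (the higher occurrence).
*Ivan₁* (the lower occurrence) is an R-expression. Principle C requires it to be free everywhere.
*Ivan₁* (the higher occurrence) c-commands it and carries the same index.
The R-expression is bound → Principle C violation.

Principle C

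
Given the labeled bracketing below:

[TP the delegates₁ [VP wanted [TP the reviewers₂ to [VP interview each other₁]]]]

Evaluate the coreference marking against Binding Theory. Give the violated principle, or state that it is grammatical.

The two coindexed NPs are *the delegates₁* and *each other₁*.
*each other₁* is an anaphor. Principle A requires it to be bound within its binding domain — the embedded TP, whose subject is the reviewers₂.
Within that domain it is c-commanded by *the reviewers₂*, which does not share its index.
*the delegates₁* does c-command the anaphor, but from outside its binding domain.
The anaphor is unbound in its domain → Principle A violation.

Principle A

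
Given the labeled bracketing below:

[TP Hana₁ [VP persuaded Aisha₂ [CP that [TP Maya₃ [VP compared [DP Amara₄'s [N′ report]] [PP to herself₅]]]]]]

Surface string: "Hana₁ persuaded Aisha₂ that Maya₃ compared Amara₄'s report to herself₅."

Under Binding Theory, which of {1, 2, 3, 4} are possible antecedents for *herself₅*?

*herself* is an anaphor, so Principle A applies: it must be bound in its binding domain.
Binding domain of *herself₅*: the embedded TP, whose subject is Maya₃.
*Hana₁* c-commands the anaphor but is outside its binding domain → cannot satisfy Principle A.
*Aisha₂* c-commands the anaphor but is outside its binding domain → cannot satisfy Principle A.
*Maya₃* c-commands the anaphor within its binding domain → licit binder.
*Amara₄* does not c-command the anaphor → cannot bind it.

{3}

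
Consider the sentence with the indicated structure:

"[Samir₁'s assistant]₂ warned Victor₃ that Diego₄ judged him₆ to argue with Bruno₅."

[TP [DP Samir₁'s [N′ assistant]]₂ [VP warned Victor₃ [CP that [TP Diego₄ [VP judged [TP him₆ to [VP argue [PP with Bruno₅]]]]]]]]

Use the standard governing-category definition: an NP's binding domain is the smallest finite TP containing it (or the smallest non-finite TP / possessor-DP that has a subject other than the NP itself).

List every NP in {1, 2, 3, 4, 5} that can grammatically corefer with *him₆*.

{1, 2, 3}

*him* is a pronoun, so Principle B applies: it must be free in its binding domain.
Binding domain of *him₆*: the embedded TP, whose subject is Diego₄.
*Samir₁* and the pronoun do not c-command one another → neither Principle B nor Principle C is at stake; coindexation permitted.
*[Samir₁'s assistant]₂* c-commands the pronoun but from outside its binding domain, and is not c-commanded by it → coindexation permitted.
*Victor₃* c-commands the pronoun but from outside its binding domain, and is not c-commanded by it → coindexation permitted.
*Diego₄* c-commands the pronoun within its binding domain → coindexation would violate Principle B.
*Bruno₅*: the pronoun c-commands this R-expression → coindexation would violate Principle C on *Bruno₅*.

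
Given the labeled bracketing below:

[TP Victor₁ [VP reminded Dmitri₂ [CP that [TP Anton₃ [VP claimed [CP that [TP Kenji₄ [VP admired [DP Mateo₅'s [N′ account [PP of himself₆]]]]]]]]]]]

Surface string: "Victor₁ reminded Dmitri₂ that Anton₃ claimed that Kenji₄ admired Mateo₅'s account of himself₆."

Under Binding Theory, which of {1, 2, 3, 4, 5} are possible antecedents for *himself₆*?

*himself* is an anaphor, so Principle A applies: it must be bound in its binding domain.
Binding domain of *himself₆*: the possessed DP, whose subject is Mateo₅.
*Victor₁* c-commands the anaphor but is outside its binding domain → cannot satisfy Principle A.
*Dmitri₂* c-commands the anaphor but is outside its binding domain → cannot satisfy Principle A.
*Anton₃* c-commands the anaphor but is outside its binding domain → cannot satisfy Principle A.
*Kenji₄* c-commands the anaphor but is outside its binding domain → cannot satisfy Principle A.
*Mateo₅* c-commands the anaphor within its binding domain → licit binder.

{5}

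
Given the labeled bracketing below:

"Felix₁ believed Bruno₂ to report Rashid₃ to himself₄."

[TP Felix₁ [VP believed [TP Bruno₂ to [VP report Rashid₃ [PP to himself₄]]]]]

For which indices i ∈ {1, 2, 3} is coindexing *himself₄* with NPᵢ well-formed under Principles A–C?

*himself* is an anaphor, so Principle A applies: it must be bound in its binding domain.
Binding domain of *himself₄*: the embedded TP, whose subject is Bruno₂.
*Felix₁* c-commands the anaphor but is outside its binding domain → cannot satisfy Principle A.
*Bruno₂* c-commands the anaphor within its binding domain → licit binder.
*Rashid₃* c-commands the anaphor within its binding domain → licit binder.

{2, 3}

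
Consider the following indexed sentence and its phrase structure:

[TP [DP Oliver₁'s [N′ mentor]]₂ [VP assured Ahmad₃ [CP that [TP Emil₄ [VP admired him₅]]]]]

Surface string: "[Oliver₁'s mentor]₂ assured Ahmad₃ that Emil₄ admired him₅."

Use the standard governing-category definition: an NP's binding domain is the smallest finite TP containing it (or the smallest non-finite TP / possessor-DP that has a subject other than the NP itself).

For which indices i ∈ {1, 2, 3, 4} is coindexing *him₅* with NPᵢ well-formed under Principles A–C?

*him* is a pronoun, so Principle B applies: it must be free in its binding domain.
Binding domain of *him₅*: the embedded TP, whose subject is Emil₄.
*Oliver₁* and the pronoun do not c-command one another → neither Principle B nor Principle C is at stake; coindexation permitted.
*[Oliver₁'s mentor]₂* c-commands the pronoun but from outside its binding domain, and is not c-commanded by it → coindexation permitted.
*Ahmad₃* c-commands the pronoun but from outside its binding domain, and is not c-commanded by it → coindexation permitted.
*Emil₄* c-commands the pronoun within its binding domain → coindexation would violate Principle B.

{1, 2, 3}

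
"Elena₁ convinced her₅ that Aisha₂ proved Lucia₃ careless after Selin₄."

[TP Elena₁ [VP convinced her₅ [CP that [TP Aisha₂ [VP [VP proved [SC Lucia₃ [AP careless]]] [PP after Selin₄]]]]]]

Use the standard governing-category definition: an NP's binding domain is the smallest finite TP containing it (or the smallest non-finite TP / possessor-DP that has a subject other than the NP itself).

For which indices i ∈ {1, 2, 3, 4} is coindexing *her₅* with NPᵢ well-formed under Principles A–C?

none

*her* is a pronoun, so Principle B applies: it must be free in its binding domain.
Binding domain of *her₅*: the matrix TP, whose subject is Elena₁.
*Elena₁* c-commands the pronoun within its binding domain → coindexation would violate Principle B.
*Aisha₂*: the pronoun c-commands this R-expression → coindexation would violate Principle C on *Aisha₂*.
*Lucia₃*: the pronoun c-commands this R-expression → coindexation would violate Principle C on *Lucia₃*.
*Selin₄*: the pronoun c-commands this R-expression → coindexation would violate Principle C on *Selin₄*.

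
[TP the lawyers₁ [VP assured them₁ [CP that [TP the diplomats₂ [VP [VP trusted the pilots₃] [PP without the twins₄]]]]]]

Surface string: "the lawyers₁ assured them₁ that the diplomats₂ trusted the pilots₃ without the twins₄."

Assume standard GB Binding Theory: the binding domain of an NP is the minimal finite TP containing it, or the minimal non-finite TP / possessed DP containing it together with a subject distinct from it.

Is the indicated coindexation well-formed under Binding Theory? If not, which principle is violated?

Principle B

The two coindexed NPs are *the lawyers₁* and *them₁*.
*them₁* is a pronoun. Its binding domain is the matrix TP, whose subject is the lawyers₁.
*the lawyers₁* c-commands it within that domain and carries the same index.
The pronoun is locally bound → Principle B violation.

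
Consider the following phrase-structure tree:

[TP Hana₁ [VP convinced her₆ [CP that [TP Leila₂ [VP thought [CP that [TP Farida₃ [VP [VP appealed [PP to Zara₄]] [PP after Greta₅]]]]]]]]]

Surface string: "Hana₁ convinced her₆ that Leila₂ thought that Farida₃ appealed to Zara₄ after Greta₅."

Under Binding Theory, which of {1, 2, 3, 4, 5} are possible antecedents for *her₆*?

none

*her* is a pronoun, so Principle B applies: it must be free in its binding domain.
Binding domain of *her₆*: the matrix TP, whose subject is Hana₁.
*Hana₁* c-commands the pronoun within its binding domain → coindexation would violate Principle B.
*Leila₂*: the pronoun c-commands this R-expression → coindexation would violate Principle C on *Leila₂*.
*Farida₃*: the pronoun c-commands this R-expression → coindexation would violate Principle C on *Farida₃*.
*Zara₄*: the pronoun c-commands this R-expression → coindexation would violate Principle C on *Zara₄*.
*Greta₅*: the pronoun c-commands this R-expression → coindexation would violate Principle C on *Greta₅*.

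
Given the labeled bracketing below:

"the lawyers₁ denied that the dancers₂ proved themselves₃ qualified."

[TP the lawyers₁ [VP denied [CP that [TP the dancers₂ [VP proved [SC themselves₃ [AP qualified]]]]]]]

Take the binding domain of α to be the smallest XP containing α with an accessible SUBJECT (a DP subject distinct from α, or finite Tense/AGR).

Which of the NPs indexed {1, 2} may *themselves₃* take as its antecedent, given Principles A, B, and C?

*themselves* is an anaphor, so Principle A applies: it must be bound in its binding domain.
Binding domain of *themselves₃*: the embedded TP, whose subject is the dancers₂.
*the lawyers₁* c-commands the anaphor but is outside its binding domain → cannot satisfy Principle A.
*the dancers₂* c-commands the anaphor within its binding domain → licit binder.

{2}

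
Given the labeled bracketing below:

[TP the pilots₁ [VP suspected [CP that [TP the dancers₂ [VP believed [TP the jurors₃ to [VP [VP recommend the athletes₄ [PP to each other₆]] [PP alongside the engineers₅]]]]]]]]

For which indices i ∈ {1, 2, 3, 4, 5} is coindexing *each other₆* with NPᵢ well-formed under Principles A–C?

{3, 4}

*each other* is an anaphor, so Principle A applies: it must be bound in its binding domain.
Binding domain of *each other₆*: the embedded TP, whose subject is the jurors₃.
*the pilots₁* c-commands the anaphor but is outside its binding domain → cannot satisfy Principle A.
*the dancers₂* c-commands the anaphor but is outside its binding domain → cannot satisfy Principle A.
*the jurors₃* c-commands the anaphor within its binding domain → licit binder.
*the athletes₄* c-commands the anaphor within its binding domain → licit binder.
*the engineers₅* does not c-command the anaphor → cannot bind it.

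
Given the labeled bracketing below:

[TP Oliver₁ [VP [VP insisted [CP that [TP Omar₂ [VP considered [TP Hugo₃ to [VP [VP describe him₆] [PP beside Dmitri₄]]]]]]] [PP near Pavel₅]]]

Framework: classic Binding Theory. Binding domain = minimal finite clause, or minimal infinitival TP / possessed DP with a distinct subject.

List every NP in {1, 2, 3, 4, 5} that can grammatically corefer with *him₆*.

{1, 2, 4, 5}

*him* is a pronoun, so Principle B applies: it must be free in its binding domain.
Binding domain of *him₆*: the embedded TP, whose subject is Hugo₃.
*Oliver₁* c-commands the pronoun but from outside its binding domain, and is not c-commanded by it → coindexation permitted.
*Omar₂* c-commands the pronoun but from outside its binding domain, and is not c-commanded by it → coindexation permitted.
*Hugo₃* c-commands the pronoun within its binding domain → coindexation would violate Principle B.
*Dmitri₄* and the pronoun do not c-command one another → neither Principle B nor Principle C is at stake; coindexation permitted.
*Pavel₅* and the pronoun do not c-command one another → neither Principle B nor Principle C is at stake; coindexation permitted.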